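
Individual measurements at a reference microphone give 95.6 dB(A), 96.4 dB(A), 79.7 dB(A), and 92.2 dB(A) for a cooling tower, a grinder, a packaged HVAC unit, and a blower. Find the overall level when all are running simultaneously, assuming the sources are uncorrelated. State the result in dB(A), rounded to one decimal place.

Incoherent sources combine by intensity addition: L_total = 10·log₁₀(Σ 10^(L_i/10)).
Σ 10^(L/10) = 10^(95.6/10) + 10^(96.4/10) + 10^(79.7/10) + 10^(92.2/10) = 9.749e+09.
L_total = 10·log₁₀(9.749e+09) = 99.89 dB(A).

99.9 dB(A)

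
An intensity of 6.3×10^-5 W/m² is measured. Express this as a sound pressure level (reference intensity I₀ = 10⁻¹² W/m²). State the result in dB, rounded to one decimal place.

L = 10·log₁₀(I/I₀) = 10·log₁₀(6.3×10^-5/10⁻¹²) = 10·log₁₀(6.3×10^7).
L = 10·(0.7993 + 7) = 77.99 dB.

78.0 dB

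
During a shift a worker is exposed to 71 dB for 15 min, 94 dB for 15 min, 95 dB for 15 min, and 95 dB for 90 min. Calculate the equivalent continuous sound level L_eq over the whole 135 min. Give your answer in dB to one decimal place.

94.4 dB

Weight each interval's intensity by its duration and average over T = 135 min:
Σ tᵢ·10^(Lᵢ/10) = 15·10^(71/10) + 15·10^(94/10) + 15·10^(95/10) + 90·10^(95/10) = 3.699e+11.
L_eq = 10·log₁₀(3.699e+11/135) = 94.38 dB.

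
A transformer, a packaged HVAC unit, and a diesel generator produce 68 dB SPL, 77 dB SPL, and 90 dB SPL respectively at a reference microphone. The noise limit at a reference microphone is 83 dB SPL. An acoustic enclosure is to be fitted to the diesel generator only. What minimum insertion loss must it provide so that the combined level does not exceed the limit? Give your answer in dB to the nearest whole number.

8 dB

Everything except the diesel generator sums to 10^(68/10) + 10^(77/10) = 5.643e+07 in linear terms, 77.51 dB SPL.
To meet 83 dB SPL overall, the treated diesel generator may contribute at most 10^(83/10) − 5.643e+07 = 1.431e+08, i.e. 81.56 dB SPL.
So the diesel generator must be reduced from 90 to 81.56 dB SPL: IL = 8.44 dB.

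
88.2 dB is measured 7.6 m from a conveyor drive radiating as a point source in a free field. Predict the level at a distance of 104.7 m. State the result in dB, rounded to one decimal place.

For a point source, L₂ = L₁ − 20·log₁₀(r₂/r₁).
L₂ = 88.2 − 20·log₁₀(104.7/7.6) = 88.2 − 22.783 = 65.42 dB.

65.4 dB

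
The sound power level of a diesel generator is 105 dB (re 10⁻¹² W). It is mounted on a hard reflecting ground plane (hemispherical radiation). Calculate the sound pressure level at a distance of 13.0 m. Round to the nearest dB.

L_p = L_w − 10·log₁₀(2π·r²) with r = 13.0 m.
2π·r² = 1062 m², 10·log₁₀ of that is 30.261 dB.
L_p = 105 − 30.261 = 74.74 dB.

75 dB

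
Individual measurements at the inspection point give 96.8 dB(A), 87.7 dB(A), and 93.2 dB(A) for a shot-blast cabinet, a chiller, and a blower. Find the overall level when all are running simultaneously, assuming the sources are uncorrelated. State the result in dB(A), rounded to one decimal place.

98.7 dB(A)

Incoherent sources combine by intensity addition: L_total = 10·log₁₀(Σ 10^(L_i/10)).
Σ 10^(L/10) = 10^(96.8/10) + 10^(87.7/10) + 10^(93.2/10) = 7.464e+09.
L_total = 10·log₁₀(7.464e+09) = 98.73 dB(A).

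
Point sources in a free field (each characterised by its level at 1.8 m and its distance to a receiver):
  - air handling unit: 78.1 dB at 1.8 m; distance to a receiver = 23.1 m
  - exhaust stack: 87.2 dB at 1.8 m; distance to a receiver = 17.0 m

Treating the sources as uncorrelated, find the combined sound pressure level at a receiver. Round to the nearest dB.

68 dB

Apply inverse-square spreading to bring every level to the receiver, then sum 10^(L/10).
air handling unit: 78.1 − 20·log₁₀(23.1/1.8) = 78.1 − 22.17 = 55.93 dB.
exhaust stack: 87.2 − 20·log₁₀(17.0/1.8) = 87.2 − 19.50 = 67.70 dB.
Σ 10^(L/10) = 6.276e+06 → L_total = 10·log₁₀(6.276e+06) = 67.98 dB.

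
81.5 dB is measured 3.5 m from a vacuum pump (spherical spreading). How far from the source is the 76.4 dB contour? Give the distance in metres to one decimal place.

6.3 m

For a point source L₁ − L₂ = 20·log₁₀(r₂/r₁), so r₂ = r₁·10^((L₁−L₂)/20).
r₂ = 3.5·10^((81.5−76.4)/20) = 3.5·10^(5.1/20) = 6.30 m.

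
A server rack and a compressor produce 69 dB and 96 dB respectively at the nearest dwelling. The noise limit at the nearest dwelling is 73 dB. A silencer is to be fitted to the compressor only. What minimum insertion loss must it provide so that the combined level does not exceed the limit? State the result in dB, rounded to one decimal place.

25.2 dB

The untreated sources together contribute 10^(69/10) = 7.943e+06, i.e. 69.00 dB.
The limit corresponds to 10^(73/10) = 1.995e+07; subtracting the fixed part leaves 1.201e+07 for the compressor, i.e. 70.80 dB.
So the compressor must be reduced from 96 to 70.80 dB: IL = 25.20 dB.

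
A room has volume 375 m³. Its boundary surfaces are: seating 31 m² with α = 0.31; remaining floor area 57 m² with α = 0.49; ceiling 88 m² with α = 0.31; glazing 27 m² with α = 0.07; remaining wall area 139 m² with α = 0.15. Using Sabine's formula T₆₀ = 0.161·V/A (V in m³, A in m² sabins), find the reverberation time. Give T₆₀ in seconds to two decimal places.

0.69 s

Total absorption A = 31·0.31 + 57·0.49 + 88·0.31 + 27·0.07 + 139·0.15 = 87.56 m² sabins.
T₆₀ = 0.161·V/A = 0.161·375/87.56 = 0.690 s.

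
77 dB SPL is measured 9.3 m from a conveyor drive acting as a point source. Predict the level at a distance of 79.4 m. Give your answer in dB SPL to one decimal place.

58.4 dB SPL

For a point source, L₂ = L₁ − 20·log₁₀(r₂/r₁).
L₂ = 77 − 20·log₁₀(79.4/9.3) = 77 − 18.627 = 58.37 dB SPL.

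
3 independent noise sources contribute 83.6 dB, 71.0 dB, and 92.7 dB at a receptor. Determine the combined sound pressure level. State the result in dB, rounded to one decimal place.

For uncorrelated sources the intensities add, so convert each level to linear form, sum, and take 10·log₁₀ of the total.
Σ 10^(L/10) = 10^(83.6/10) + 10^(71.0/10) + 10^(92.7/10) = 2.104e+09.
L_total = 10·log₁₀(2.104e+09) = 93.23 dB.

93.2 dB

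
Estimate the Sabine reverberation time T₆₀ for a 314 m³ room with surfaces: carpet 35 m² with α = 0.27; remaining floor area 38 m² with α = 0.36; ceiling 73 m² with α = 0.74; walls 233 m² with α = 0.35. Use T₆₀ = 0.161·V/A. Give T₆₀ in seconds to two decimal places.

0.32 s

Total absorption A = 35·0.27 + 38·0.36 + 73·0.74 + 233·0.35 = 158.70 m² sabins.
T₆₀ = 0.161 × 314 / 158.70 = 0.319 s.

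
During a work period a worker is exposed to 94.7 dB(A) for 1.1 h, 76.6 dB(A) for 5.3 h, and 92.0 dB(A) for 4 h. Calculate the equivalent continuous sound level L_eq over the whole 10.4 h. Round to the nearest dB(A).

Weight each interval's intensity by its duration and average over T = 10.4 h:
Σ tᵢ·10^(Lᵢ/10) = 1.1·10^(94.7/10) + 5.3·10^(76.6/10) + 4·10^(92.0/10) = 9.828e+09.
L_eq = 10·log₁₀(9.828e+09/10.4) = 89.75 dB(A).

90 dB(A)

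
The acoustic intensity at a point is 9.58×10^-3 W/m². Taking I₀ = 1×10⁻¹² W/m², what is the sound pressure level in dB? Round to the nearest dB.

100 dB

Dividing by I₀ shifts the exponent by 12: I/I₀ = 9.58×10^9.
L = 10·(0.9814 + 9) = 99.81 dB.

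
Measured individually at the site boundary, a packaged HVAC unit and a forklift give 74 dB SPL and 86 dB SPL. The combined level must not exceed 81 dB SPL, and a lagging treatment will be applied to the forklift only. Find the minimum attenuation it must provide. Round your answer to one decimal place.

6.0 dB

Everything except the forklift sums to 10^(74/10) = 2.512e+07 in linear terms, 74.00 dB SPL.
The limit corresponds to 10^(81/10) = 1.259e+08; subtracting the fixed part leaves 1.008e+08 for the forklift, i.e. 80.03 dB SPL.
So the forklift must be reduced from 86 to 80.03 dB SPL: IL = 5.97 dB.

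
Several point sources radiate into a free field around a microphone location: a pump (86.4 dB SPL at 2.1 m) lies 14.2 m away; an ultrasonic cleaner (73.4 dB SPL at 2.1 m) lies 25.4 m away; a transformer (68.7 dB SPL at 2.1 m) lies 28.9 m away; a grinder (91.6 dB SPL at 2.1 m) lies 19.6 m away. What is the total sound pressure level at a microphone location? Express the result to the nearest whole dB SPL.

First find each source's level at the receiver (point-source: −20·log₁₀(r/r_ref)), then combine on an intensity basis.
pump: 86.4 − 20·log₁₀(14.2/2.1) = 86.4 − 16.60 = 69.80 dB SPL.
ultrasonic cleaner: 73.4 − 20·log₁₀(25.4/2.1) = 73.4 − 21.65 = 51.75 dB SPL.
transformer: 68.7 − 20·log₁₀(28.9/2.1) = 68.7 − 22.77 = 45.93 dB SPL.
grinder: 91.6 − 20·log₁₀(19.6/2.1) = 91.6 − 19.40 = 72.20 dB SPL.
Σ 10^(L/10) = 2.633e+07 → L_total = 10·log₁₀(2.633e+07) = 74.20 dB SPL.

74 dB SPL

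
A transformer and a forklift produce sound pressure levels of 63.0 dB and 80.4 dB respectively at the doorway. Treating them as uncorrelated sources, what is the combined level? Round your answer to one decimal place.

For uncorrelated sources the intensities add, so convert each level to linear form, sum, and take 10·log₁₀ of the total.
Σ 10^(L/10) = 10^(63.0/10) + 10^(80.4/10) = 1.116e+08.
L_total = 10·log₁₀(1.116e+08) = 80.48 dB.

80.5 dB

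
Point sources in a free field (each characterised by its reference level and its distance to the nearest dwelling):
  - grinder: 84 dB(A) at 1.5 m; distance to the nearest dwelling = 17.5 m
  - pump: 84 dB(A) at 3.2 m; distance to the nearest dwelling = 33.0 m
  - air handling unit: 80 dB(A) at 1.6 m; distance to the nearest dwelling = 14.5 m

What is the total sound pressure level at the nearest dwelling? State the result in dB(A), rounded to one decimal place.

67.3 dB(A)

First find each source's level at the receiver (point-source: −20·log₁₀(r/r_ref)), then combine on an intensity basis.
grinder: 84 − 20·log₁₀(17.5/1.5) = 84 − 21.34 = 62.66 dB(A).
pump: 84 − 20·log₁₀(33.0/3.2) = 84 − 20.27 = 63.73 dB(A).
air handling unit: 80 − 20·log₁₀(14.5/1.6) = 80 − 19.14 = 60.86 dB(A).
Σ 10^(L/10) = 5.425e+06 → L_total = 10·log₁₀(5.425e+06) = 67.34 dB(A).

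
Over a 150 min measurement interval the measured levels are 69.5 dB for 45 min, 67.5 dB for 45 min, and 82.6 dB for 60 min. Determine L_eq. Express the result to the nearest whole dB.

79 dB

Weight each interval's intensity by its duration and average over T = 150 min:
Σ tᵢ·10^(Lᵢ/10) = 45·10^(69.5/10) + 45·10^(67.5/10) + 60·10^(82.6/10) = 1.157e+10.
L_eq = 10·log₁₀(1.157e+10/150) = 78.87 dB.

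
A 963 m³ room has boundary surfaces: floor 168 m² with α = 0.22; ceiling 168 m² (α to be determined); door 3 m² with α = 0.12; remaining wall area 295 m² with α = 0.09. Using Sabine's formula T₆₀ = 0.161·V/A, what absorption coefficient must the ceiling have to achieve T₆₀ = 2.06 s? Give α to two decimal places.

0.07

A = 0.161·V/T₆₀ = 0.161·963/2.06 = 75.26 m² sabins.
Absorption from the other surfaces = 168·0.22 + 3·0.12 + 295·0.09 = 63.87 m², so the ceiling must supply 11.39 m² over 168 m².
α = 11.39/168 = 0.068.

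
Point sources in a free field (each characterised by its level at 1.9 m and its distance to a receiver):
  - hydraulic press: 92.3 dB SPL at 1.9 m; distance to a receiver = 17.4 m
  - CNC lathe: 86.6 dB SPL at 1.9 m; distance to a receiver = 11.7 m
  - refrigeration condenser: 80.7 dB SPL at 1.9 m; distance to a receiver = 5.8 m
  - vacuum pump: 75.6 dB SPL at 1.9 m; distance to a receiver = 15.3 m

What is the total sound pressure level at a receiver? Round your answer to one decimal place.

76.6 dB SPL

Apply inverse-square spreading to bring every level to the receiver, then sum 10^(L/10).
hydraulic press: 92.3 − 20·log₁₀(17.4/1.9) = 92.3 − 19.24 = 73.06 dB SPL.
CNC lathe: 86.6 − 20·log₁₀(11.7/1.9) = 86.6 − 15.79 = 70.81 dB SPL.
refrigeration condenser: 80.7 − 20·log₁₀(5.8/1.9) = 80.7 − 9.69 = 71.01 dB SPL.
vacuum pump: 75.6 − 20·log₁₀(15.3/1.9) = 75.6 − 18.12 = 57.48 dB SPL.
Σ 10^(L/10) = 4.547e+07 → L_total = 10·log₁₀(4.547e+07) = 76.58 dB SPL.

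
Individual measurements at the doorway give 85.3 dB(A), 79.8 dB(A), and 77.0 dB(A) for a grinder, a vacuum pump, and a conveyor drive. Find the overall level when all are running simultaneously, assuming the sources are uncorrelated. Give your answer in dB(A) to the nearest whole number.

87 dB(A)

Incoherent sources combine by intensity addition: L_total = 10·log₁₀(Σ 10^(L_i/10)).
Σ 10^(L/10) = 10^(85.3/10) + 10^(79.8/10) + 10^(77.0/10) = 4.845e+08.
L_total = 10·log₁₀(4.845e+08) = 86.85 dB(A).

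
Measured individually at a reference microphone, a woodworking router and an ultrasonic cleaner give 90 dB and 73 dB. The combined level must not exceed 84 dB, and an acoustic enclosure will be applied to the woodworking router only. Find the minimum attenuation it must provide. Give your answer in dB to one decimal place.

6.4 dB

Fixed contribution from the other source: Σ 10^(L/10) = 10^(73/10) = 1.995e+07 (73.00 dB).
To meet 84 dB overall, the treated woodworking router may contribute at most 10^(84/10) − 1.995e+07 = 2.312e+08, i.e. 83.64 dB.
Required insertion loss = 90 − 83.64 = 6.36 dB.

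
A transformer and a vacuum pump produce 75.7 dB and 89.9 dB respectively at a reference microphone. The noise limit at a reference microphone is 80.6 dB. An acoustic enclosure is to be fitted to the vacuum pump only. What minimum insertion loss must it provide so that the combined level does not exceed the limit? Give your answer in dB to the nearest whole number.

11 dB

The untreated sources together contribute 10^(75.7/10) = 3.715e+07, i.e. 75.70 dB.
To meet 80.6 dB overall, the treated vacuum pump may contribute at most 10^(80.6/10) − 3.715e+07 = 7.766e+07, i.e. 78.90 dB.
Required insertion loss = 89.9 − 78.90 = 11.00 dB.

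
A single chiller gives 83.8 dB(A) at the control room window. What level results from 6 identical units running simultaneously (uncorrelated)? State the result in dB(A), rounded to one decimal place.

L_total = L₁ + 10·log₁₀ N for N identical incoherent sources.
L_total = 83.8 + 10·log₁₀(6) = 83.8 + 7.782 = 91.58 dB(A).

91.6 dB(A)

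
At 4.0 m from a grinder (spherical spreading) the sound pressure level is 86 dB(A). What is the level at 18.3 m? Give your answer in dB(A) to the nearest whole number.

For a point source, L₂ = L₁ − 20·log₁₀(r₂/r₁).
L₂ = 86 − 20·log₁₀(18.3/4.0) = 86 − 13.208 = 72.79 dB(A).

73 dB(A)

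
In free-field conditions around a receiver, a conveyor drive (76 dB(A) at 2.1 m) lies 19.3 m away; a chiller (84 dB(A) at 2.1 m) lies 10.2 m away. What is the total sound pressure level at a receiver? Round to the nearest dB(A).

70 dB(A)

First find each source's level at the receiver (point-source: −20·log₁₀(r/r_ref)), then combine on an intensity basis.
conveyor drive: 76 − 20·log₁₀(19.3/2.1) = 76 − 19.27 = 56.73 dB(A).
chiller: 84 − 20·log₁₀(10.2/2.1) = 84 − 13.73 = 70.27 dB(A).
Σ 10^(L/10) = 1.112e+07 → L_total = 10·log₁₀(1.112e+07) = 70.46 dB(A).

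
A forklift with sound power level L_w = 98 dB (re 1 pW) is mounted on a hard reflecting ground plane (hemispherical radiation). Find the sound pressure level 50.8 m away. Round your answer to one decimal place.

Free-field hemispherical radiation: L_p = L_w − 10·log₁₀(2π·r²), r = 50.8 m.
2π·r² = 1.621e+04 m², 10·log₁₀ of that is 42.099 dB.
L_p = 98 − 42.099 = 55.90 dB.

55.9 dB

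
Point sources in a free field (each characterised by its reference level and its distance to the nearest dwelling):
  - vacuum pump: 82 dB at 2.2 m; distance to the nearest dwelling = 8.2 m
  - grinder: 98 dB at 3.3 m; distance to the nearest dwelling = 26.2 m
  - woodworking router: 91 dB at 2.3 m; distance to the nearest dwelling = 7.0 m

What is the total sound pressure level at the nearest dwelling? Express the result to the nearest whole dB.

84 dB

Propagate each source to the receiver with L = L_ref − 20·log₁₀(r/r_ref), then add intensities.
vacuum pump: 82 − 20·log₁₀(8.2/2.2) = 82 − 11.43 = 70.57 dB.
grinder: 98 − 20·log₁₀(26.2/3.3) = 98 − 18.00 = 80.00 dB.
woodworking router: 91 − 20·log₁₀(7.0/2.3) = 91 − 9.67 = 81.33 dB.
Σ 10^(L/10) = 2.474e+08 → L_total = 10·log₁₀(2.474e+08) = 83.93 dB.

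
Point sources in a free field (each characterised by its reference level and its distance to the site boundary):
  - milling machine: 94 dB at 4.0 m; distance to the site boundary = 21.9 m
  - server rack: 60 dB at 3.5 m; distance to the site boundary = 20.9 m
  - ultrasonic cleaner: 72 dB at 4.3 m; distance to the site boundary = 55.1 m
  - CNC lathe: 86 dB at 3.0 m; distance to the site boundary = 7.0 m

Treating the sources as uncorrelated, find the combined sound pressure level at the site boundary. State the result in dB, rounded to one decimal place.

Propagate each source to the receiver with L = L_ref − 20·log₁₀(r/r_ref), then add intensities.
milling machine: 94 − 20·log₁₀(21.9/4.0) = 94 − 14.77 = 79.23 dB.
server rack: 60 − 20·log₁₀(20.9/3.5) = 60 − 15.52 = 44.48 dB.
ultrasonic cleaner: 72 − 20·log₁₀(55.1/4.3) = 72 − 22.15 = 49.85 dB.
CNC lathe: 86 − 20·log₁₀(7.0/3.0) = 86 − 7.36 = 78.64 dB.
Σ 10^(L/10) = 1.570e+08 → L_total = 10·log₁₀(1.570e+08) = 81.96 dB.

82.0 dB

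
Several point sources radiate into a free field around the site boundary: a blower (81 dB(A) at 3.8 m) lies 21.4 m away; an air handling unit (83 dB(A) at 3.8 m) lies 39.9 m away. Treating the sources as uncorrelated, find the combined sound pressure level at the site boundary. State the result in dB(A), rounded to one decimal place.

67.6 dB(A)

Apply inverse-square spreading to bring every level to the receiver, then sum 10^(L/10).
blower: 81 − 20·log₁₀(21.4/3.8) = 81 − 15.01 = 65.99 dB(A).
air handling unit: 83 − 20·log₁₀(39.9/3.8) = 83 − 20.42 = 62.58 dB(A).
Σ 10^(L/10) = 5.779e+06 → L_total = 10·log₁₀(5.779e+06) = 67.62 dB(A).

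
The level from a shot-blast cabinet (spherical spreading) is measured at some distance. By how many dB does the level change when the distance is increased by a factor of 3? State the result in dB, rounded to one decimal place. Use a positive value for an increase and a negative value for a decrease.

-9.5 dB

With spherical spreading the level changes by −20·log₁₀(r₂/r₁).
ΔL = −20·log₁₀(3) = -9.54 dB.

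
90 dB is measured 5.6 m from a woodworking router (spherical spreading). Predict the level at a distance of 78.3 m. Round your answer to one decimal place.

67.1 dB

Spherical spreading from a point source gives a 20·log₁₀(r₂/r₁) drop.
L₂ = 90 − 20·log₁₀(78.3/5.6) = 90 − 22.911 = 67.09 dB.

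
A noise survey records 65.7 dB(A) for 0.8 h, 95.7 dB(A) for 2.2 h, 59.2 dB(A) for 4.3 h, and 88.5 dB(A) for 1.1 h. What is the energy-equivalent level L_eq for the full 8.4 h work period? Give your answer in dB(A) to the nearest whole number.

90 dB(A)

The energy average is taken in the linear domain: L_eq = 10·log₁₀[(Σ tᵢ·10^(Lᵢ/10))/T], T = 8.4 h.
Σ tᵢ·10^(Lᵢ/10) = 0.8·10^(65.7/10) + 2.2·10^(95.7/10) + 4.3·10^(59.2/10) + 1.1·10^(88.5/10) = 8.959e+09.
L_eq = 10·log₁₀(8.959e+09/8.4) = 90.28 dB(A).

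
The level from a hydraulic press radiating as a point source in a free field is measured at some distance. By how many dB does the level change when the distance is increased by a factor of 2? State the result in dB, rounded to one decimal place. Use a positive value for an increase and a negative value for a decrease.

With spherical spreading the level changes by −20·log₁₀(r₂/r₁).
ΔL = −20·log₁₀(2) = -6.02 dB.

-6.0 dB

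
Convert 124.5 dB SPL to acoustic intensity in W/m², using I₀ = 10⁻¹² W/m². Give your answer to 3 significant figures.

L = 10·log₁₀(I/I₀) ⇒ I = I₀·10^(L/10) = 10⁻¹² × 10^12.45.

2.82 W/m²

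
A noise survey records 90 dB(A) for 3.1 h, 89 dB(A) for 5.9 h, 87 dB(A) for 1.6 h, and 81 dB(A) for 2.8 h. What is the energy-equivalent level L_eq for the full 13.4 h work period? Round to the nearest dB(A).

88 dB(A)

The energy average is taken in the linear domain: L_eq = 10·log₁₀[(Σ tᵢ·10^(Lᵢ/10))/T], T = 13.4 h.
Σ tᵢ·10^(Lᵢ/10) = 3.1·10^(90/10) + 5.9·10^(89/10) + 1.6·10^(87/10) + 2.8·10^(81/10) = 8.941e+09.
L_eq = 10·log₁₀(8.941e+09/13.4) = 88.24 dB(A).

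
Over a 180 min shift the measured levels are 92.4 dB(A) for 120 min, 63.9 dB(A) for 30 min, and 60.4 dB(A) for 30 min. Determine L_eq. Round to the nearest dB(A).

91 dB(A)

Weight each interval's intensity by its duration and average over T = 180 min:
Σ tᵢ·10^(Lᵢ/10) = 120·10^(92.4/10) + 30·10^(63.9/10) + 30·10^(60.4/10) = 2.086e+11.
L_eq = 10·log₁₀(2.086e+11/180) = 90.64 dB(A).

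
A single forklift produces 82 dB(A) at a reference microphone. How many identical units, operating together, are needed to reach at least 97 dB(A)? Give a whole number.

The shortfall is 97 − 82 = 15.0 dB, and N units add 10·log₁₀ N, so need 10·log₁₀ N ≥ 15.0.
N ≥ 10^(15.0/10) = 31.623, so N = 32.

32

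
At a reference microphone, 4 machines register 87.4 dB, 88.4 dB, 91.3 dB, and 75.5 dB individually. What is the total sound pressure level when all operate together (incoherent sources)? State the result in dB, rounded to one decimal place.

94.2 dB

Incoherent sources combine by intensity addition: L_total = 10·log₁₀(Σ 10^(L_i/10)).
Σ 10^(L/10) = 10^(87.4/10) + 10^(88.4/10) + 10^(91.3/10) + 10^(75.5/10) = 2.626e+09.
L_total = 10·log₁₀(2.626e+09) = 94.19 dB.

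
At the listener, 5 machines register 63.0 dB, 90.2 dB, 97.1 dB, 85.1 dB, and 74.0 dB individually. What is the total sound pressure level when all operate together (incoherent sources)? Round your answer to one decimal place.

Incoherent sources combine by intensity addition: L_total = 10·log₁₀(Σ 10^(L_i/10)).
Σ 10^(L/10) = 10^(63.0/10) + 10^(90.2/10) + 10^(97.1/10) + 10^(85.1/10) + 10^(74.0/10) = 6.526e+09.
L_total = 10·log₁₀(6.526e+09) = 98.15 dB.

98.1 dB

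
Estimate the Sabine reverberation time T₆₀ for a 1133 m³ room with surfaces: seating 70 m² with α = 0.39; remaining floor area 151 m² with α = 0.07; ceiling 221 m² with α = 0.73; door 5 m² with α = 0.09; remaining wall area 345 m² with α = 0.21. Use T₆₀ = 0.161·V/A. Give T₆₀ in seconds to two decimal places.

Summing Sᵢαᵢ: 70·0.39 + 151·0.07 + 221·0.73 + 5·0.09 + 345·0.21 = 272.10 m².
T₆₀ = 0.161·V/A = 0.161·1133/272.10 = 0.670 s.

0.67 s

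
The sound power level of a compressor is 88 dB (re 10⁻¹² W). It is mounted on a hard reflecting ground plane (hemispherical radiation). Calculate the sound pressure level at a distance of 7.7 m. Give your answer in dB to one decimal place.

62.3 dB

Free-field hemispherical radiation: L_p = L_w − 10·log₁₀(2π·r²), r = 7.7 m.
2π·r² = 372.5 m², 10·log₁₀ of that is 25.712 dB.
L_p = 88 − 25.712 = 62.29 dB.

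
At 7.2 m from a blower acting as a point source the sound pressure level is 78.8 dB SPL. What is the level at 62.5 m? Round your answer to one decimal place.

60.0 dB SPL

Spherical spreading from a point source gives a 20·log₁₀(r₂/r₁) drop.
L₂ = 78.8 − 20·log₁₀(62.5/7.2) = 78.8 − 18.771 = 60.03 dB SPL.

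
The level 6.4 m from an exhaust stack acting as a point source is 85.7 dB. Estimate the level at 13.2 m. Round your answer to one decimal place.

79.4 dB

Spherical spreading from a point source gives a 20·log₁₀(r₂/r₁) drop.
L₂ = 85.7 − 20·log₁₀(13.2/6.4) = 85.7 − 6.288 = 79.41 dB.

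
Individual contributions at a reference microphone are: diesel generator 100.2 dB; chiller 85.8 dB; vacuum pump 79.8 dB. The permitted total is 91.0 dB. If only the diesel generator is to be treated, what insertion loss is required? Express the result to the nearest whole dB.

Fixed contribution from the other sources: Σ 10^(L/10) = 10^(85.8/10) + 10^(79.8/10) = 4.757e+08 (86.77 dB).
The limit corresponds to 10^(91.0/10) = 1.259e+09; subtracting the fixed part leaves 7.832e+08 for the diesel generator, i.e. 88.94 dB.
Required insertion loss = 100.2 − 88.94 = 11.26 dB.

11 dB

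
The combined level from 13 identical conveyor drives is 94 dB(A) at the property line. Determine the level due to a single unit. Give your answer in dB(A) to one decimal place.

82.9 dB(A)

For N identical incoherent sources L_total = L₁ + 10·log₁₀ N, so L₁ = 94 − 10·log₁₀(13) = 94 − 11.139.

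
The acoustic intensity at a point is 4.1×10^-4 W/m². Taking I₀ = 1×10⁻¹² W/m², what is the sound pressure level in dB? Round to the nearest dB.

86 dB

L = 10·log₁₀(I/I₀) = 10·log₁₀(4.1×10^-4/10⁻¹²) = 10·log₁₀(4.1×10^8).
L = 10·(0.6128 + 8) = 86.13 dB.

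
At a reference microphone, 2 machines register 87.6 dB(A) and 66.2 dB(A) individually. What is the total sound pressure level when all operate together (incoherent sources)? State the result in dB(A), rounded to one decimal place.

For uncorrelated sources the intensities add, so convert each level to linear form, sum, and take 10·log₁₀ of the total.
Σ 10^(L/10) = 10^(87.6/10) + 10^(66.2/10) = 5.796e+08.
L_total = 10·log₁₀(5.796e+08) = 87.63 dB(A).

87.6 dB(A)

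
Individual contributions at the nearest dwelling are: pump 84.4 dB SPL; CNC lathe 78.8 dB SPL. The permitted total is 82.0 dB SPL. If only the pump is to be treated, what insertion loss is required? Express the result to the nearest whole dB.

5 dB

Everything except the pump sums to 10^(78.8/10) = 7.586e+07 in linear terms, 78.80 dB SPL.
To meet 82.0 dB SPL overall, the treated pump may contribute at most 10^(82.0/10) − 7.586e+07 = 8.263e+07, i.e. 79.17 dB SPL.
Required insertion loss = 84.4 − 79.17 = 5.23 dB.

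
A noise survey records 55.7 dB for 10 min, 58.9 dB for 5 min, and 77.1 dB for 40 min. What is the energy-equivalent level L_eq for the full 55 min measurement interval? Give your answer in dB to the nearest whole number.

Weight each interval's intensity by its duration and average over T = 55 min:
Σ tᵢ·10^(Lᵢ/10) = 10·10^(55.7/10) + 5·10^(58.9/10) + 40·10^(77.1/10) = 2.059e+09.
L_eq = 10·log₁₀(2.059e+09/55) = 75.73 dB.

76 dB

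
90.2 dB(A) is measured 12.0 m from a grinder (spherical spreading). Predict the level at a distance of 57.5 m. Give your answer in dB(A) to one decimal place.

Spherical spreading from a point source gives a 20·log₁₀(r₂/r₁) drop.
L₂ = 90.2 − 20·log₁₀(57.5/12.0) = 90.2 − 13.610 = 76.59 dB(A).

76.6 dB(A)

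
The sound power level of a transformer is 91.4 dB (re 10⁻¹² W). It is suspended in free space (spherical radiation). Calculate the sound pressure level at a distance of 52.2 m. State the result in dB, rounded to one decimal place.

46.1 dB

Free-field spherical radiation: L_p = L_w − 10·log₁₀(4π·r²), r = 52.2 m.
4π·r² = 3.424e+04 m², 10·log₁₀ of that is 45.346 dB.
L_p = 91.4 − 45.346 = 46.05 dB.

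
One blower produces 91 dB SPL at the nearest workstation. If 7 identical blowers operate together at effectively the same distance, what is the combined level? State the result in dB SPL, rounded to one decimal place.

99.5 dB SPL

N identical incoherent sources raise the level by 10·log₁₀ N.
L_total = 91 + 10·log₁₀(7) = 91 + 8.451 = 99.45 dB SPL.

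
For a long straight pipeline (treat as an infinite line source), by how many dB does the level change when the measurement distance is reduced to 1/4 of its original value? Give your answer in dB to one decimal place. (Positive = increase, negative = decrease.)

Line-source spreading: ΔL = −10·log₁₀(r₂/r₁).
ΔL = −10·log₁₀(0.25) = +6.02 dB.

+6.0 dB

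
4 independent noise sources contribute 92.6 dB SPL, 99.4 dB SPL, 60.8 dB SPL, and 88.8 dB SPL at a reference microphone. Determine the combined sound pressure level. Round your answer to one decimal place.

100.5 dB SPL

Incoherent sources combine by intensity addition: L_total = 10·log₁₀(Σ 10^(L_i/10)).
Σ 10^(L/10) = 10^(92.6/10) + 10^(99.4/10) + 10^(60.8/10) + 10^(88.8/10) = 1.129e+10.
L_total = 10·log₁₀(1.129e+10) = 100.53 dB SPL.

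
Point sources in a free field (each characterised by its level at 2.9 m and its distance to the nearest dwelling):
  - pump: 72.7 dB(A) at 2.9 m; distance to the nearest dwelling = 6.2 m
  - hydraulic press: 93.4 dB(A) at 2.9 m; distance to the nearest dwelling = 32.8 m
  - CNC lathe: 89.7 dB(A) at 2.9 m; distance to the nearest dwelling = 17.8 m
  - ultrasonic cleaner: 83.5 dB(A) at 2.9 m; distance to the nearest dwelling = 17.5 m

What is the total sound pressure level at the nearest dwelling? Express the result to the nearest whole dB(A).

Apply inverse-square spreading to bring every level to the receiver, then sum 10^(L/10).
pump: 72.7 − 20·log₁₀(6.2/2.9) = 72.7 − 6.60 = 66.10 dB(A).
hydraulic press: 93.4 − 20·log₁₀(32.8/2.9) = 93.4 − 21.07 = 72.33 dB(A).
CNC lathe: 89.7 − 20·log₁₀(17.8/2.9) = 89.7 − 15.76 = 73.94 dB(A).
ultrasonic cleaner: 83.5 − 20·log₁₀(17.5/2.9) = 83.5 − 15.61 = 67.89 dB(A).
Σ 10^(L/10) = 5.210e+07 → L_total = 10·log₁₀(5.210e+07) = 77.17 dB(A).

77 dB(A)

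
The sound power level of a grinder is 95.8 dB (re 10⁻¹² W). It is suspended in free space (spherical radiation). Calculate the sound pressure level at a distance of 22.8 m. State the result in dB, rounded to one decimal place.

Free-field spherical radiation: L_p = L_w − 10·log₁₀(4π·r²), r = 22.8 m.
4π·r² = 6533 m², 10·log₁₀ of that is 38.151 dB.
L_p = 95.8 − 38.151 = 57.65 dB.

57.6 dB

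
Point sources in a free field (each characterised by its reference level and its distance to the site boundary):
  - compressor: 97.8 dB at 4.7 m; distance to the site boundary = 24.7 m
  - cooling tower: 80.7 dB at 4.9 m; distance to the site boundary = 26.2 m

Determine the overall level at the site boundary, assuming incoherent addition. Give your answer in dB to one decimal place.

Apply inverse-square spreading to bring every level to the receiver, then sum 10^(L/10).
compressor: 97.8 − 20·log₁₀(24.7/4.7) = 97.8 − 14.41 = 83.39 dB.
cooling tower: 80.7 − 20·log₁₀(26.2/4.9) = 80.7 − 14.56 = 66.14 dB.
Σ 10^(L/10) = 2.223e+08 → L_total = 10·log₁₀(2.223e+08) = 83.47 dB.

83.5 dB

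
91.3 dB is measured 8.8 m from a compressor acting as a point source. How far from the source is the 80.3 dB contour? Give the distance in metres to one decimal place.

31.2 m

Point-source spreading drops the level by 20·log₁₀(r₂/r₁); inverting, r₂/r₁ = 10^(ΔL/20).
r₂ = 8.8·10^((91.3−80.3)/20) = 8.8·10^(11.0/20) = 31.22 m.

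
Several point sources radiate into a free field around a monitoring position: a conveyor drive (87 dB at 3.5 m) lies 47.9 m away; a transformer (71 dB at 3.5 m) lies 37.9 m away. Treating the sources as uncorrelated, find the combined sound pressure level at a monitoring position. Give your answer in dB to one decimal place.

Apply inverse-square spreading to bring every level to the receiver, then sum 10^(L/10).
conveyor drive: 87 − 20·log₁₀(47.9/3.5) = 87 − 22.73 = 64.27 dB.
transformer: 71 − 20·log₁₀(37.9/3.5) = 71 − 20.69 = 50.31 dB.
Σ 10^(L/10) = 2.783e+06 → L_total = 10·log₁₀(2.783e+06) = 64.45 dB.

64.4 dB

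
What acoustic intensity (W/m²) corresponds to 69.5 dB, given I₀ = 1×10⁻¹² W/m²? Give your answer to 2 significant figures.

8.9e-06 W/m²

I = I₀·10^(L/10) = 10⁻¹² × 10^(69.5/10) = 10^(-5.050).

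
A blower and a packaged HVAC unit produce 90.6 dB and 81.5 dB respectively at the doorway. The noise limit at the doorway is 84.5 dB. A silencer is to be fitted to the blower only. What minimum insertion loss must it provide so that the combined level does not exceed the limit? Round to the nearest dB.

9 dB

Everything except the blower sums to 10^(81.5/10) = 1.413e+08 in linear terms, 81.50 dB.
To meet 84.5 dB overall, the treated blower may contribute at most 10^(84.5/10) − 1.413e+08 = 1.406e+08, i.e. 81.48 dB.
So the blower must be reduced from 90.6 to 81.48 dB: IL = 9.12 dB.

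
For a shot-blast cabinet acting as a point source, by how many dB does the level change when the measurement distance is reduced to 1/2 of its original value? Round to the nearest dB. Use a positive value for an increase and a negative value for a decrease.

+6 dB

Point-source spreading: ΔL = −20·log₁₀(r₂/r₁).
ΔL = −20·log₁₀(0.5) = +6.02 dB.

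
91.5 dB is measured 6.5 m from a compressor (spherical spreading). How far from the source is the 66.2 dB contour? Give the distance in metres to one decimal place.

119.7 m

Point-source spreading drops the level by 20·log₁₀(r₂/r₁); inverting, r₂/r₁ = 10^(ΔL/20).
r₂ = 6.5·10^((91.5−66.2)/20) = 6.5·10^(25.3/20) = 119.65 m.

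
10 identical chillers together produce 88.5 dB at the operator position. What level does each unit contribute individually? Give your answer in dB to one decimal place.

For N identical incoherent sources L_total = L₁ + 10·log₁₀ N, so L₁ = 88.5 − 10·log₁₀(10) = 88.5 − 10.000.

78.5 dB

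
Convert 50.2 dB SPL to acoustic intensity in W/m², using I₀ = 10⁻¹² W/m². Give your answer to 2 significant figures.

1.0e-07 W/m²

L = 10·log₁₀(I/I₀) ⇒ I = I₀·10^(L/10) = 10⁻¹² × 10^5.02.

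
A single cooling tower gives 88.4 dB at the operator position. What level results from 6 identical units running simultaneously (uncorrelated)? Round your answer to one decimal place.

96.2 dB

L_total = L₁ + 10·log₁₀ N for N identical incoherent sources.
L_total = 88.4 + 10·log₁₀(6) = 88.4 + 7.782 = 96.18 dB.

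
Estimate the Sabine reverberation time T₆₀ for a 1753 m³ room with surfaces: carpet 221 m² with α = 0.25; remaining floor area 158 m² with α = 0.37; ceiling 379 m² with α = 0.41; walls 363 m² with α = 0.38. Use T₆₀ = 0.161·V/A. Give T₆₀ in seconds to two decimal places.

0.69 s

Summing Sᵢαᵢ: 221·0.25 + 158·0.37 + 379·0.41 + 363·0.38 = 407.04 m².
T₆₀ = 0.161·V/A = 0.161·1753/407.04 = 0.693 s.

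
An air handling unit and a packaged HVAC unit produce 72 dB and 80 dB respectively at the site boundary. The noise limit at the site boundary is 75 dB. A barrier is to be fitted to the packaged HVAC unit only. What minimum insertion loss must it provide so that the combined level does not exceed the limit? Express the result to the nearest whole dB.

8 dB

Everything except the packaged HVAC unit sums to 10^(72/10) = 1.585e+07 in linear terms, 72.00 dB.
To meet 75 dB overall, the treated packaged HVAC unit may contribute at most 10^(75/10) − 1.585e+07 = 1.577e+07, i.e. 71.98 dB.
Required insertion loss = 80 − 71.98 = 8.02 dB.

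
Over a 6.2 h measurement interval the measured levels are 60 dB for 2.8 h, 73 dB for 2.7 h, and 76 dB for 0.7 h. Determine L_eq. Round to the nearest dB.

71 dB

The energy average is taken in the linear domain: L_eq = 10·log₁₀[(Σ tᵢ·10^(Lᵢ/10))/T], T = 6.2 h.
Σ tᵢ·10^(Lᵢ/10) = 2.8·10^(60/10) + 2.7·10^(73/10) + 0.7·10^(76/10) = 8.454e+07.
L_eq = 10·log₁₀(8.454e+07/6.2) = 71.35 dB.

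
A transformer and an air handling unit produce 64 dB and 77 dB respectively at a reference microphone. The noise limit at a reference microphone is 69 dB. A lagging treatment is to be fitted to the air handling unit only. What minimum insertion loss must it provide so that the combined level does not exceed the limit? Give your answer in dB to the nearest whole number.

10 dB

The untreated sources together contribute 10^(64/10) = 2.512e+06, i.e. 64.00 dB.
The limit corresponds to 10^(69/10) = 7.943e+06; subtracting the fixed part leaves 5.431e+06 for the air handling unit, i.e. 67.35 dB.
Required insertion loss = 77 − 67.35 = 9.65 dB.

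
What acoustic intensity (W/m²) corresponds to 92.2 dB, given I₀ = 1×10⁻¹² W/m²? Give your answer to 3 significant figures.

L = 10·log₁₀(I/I₀) ⇒ I = I₀·10^(L/10) = 10⁻¹² × 10^9.22.

0.00166 W/m²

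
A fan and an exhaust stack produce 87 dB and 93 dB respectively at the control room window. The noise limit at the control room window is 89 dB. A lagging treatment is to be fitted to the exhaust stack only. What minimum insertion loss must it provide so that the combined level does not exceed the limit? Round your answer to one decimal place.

The untreated sources together contribute 10^(87/10) = 5.012e+08, i.e. 87.00 dB.
The limit corresponds to 10^(89/10) = 7.943e+08; subtracting the fixed part leaves 2.931e+08 for the exhaust stack, i.e. 84.67 dB.
Required insertion loss = 93 − 84.67 = 8.33 dB.

8.3 dB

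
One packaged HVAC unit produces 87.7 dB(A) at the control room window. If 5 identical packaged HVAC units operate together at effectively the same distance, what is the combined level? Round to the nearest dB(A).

95 dB(A)

N identical incoherent sources raise the level by 10·log₁₀ N.
L_total = 87.7 + 10·log₁₀(5) = 87.7 + 6.990 = 94.69 dB(A).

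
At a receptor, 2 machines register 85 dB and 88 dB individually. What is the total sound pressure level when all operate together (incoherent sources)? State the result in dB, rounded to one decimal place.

89.8 dB

For uncorrelated sources the intensities add, so convert each level to linear form, sum, and take 10·log₁₀ of the total.
Σ 10^(L/10) = 10^(85/10) + 10^(88/10) = 9.472e+08.
L_total = 10·log₁₀(9.472e+08) = 89.76 dB.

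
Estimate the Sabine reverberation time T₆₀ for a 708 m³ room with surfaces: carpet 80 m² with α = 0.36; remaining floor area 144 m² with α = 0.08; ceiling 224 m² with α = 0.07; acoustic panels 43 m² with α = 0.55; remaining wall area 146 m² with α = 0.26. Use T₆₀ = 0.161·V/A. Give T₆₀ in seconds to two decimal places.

0.97 s

Total absorption A = 80·0.36 + 144·0.08 + 224·0.07 + 43·0.55 + 146·0.26 = 117.61 m² sabins.
T₆₀ = 0.161 × 708 / 117.61 = 0.969 s.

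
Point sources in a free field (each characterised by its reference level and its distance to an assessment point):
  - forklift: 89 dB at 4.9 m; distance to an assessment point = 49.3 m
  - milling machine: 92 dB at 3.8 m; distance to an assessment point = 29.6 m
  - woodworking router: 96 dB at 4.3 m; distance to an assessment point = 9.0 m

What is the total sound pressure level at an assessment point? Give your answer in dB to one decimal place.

89.7 dB

Apply inverse-square spreading to bring every level to the receiver, then sum 10^(L/10).
forklift: 89 − 20·log₁₀(49.3/4.9) = 89 − 20.05 = 68.95 dB.
milling machine: 92 − 20·log₁₀(29.6/3.8) = 92 − 17.83 = 74.17 dB.
woodworking router: 96 − 20·log₁₀(9.0/4.3) = 96 − 6.42 = 89.58 dB.
Σ 10^(L/10) = 9.427e+08 → L_total = 10·log₁₀(9.427e+08) = 89.74 dB.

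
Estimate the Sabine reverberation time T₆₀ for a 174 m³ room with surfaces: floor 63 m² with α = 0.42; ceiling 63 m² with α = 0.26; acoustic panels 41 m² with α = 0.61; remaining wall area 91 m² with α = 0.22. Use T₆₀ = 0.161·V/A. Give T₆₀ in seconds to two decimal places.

0.32 s

Total absorption A = 63·0.42 + 63·0.26 + 41·0.61 + 91·0.22 = 87.87 m² sabins.
T₆₀ = 0.161·V/A = 0.161·174/87.87 = 0.319 s.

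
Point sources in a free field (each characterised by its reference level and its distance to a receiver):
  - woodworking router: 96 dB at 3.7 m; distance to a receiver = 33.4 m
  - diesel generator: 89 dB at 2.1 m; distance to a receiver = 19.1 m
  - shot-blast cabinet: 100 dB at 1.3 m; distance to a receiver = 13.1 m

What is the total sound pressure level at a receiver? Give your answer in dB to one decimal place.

Apply inverse-square spreading to bring every level to the receiver, then sum 10^(L/10).
woodworking router: 96 − 20·log₁₀(33.4/3.7) = 96 − 19.11 = 76.89 dB.
diesel generator: 89 − 20·log₁₀(19.1/2.1) = 89 − 19.18 = 69.82 dB.
shot-blast cabinet: 100 − 20·log₁₀(13.1/1.3) = 100 − 20.07 = 79.93 dB.
Σ 10^(L/10) = 1.569e+08 → L_total = 10·log₁₀(1.569e+08) = 81.96 dB.

82.0 dB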